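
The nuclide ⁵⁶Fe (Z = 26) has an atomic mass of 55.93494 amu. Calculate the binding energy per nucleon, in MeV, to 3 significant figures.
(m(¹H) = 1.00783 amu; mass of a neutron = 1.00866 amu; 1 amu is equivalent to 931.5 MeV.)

8.79 MeV/nucleon

Z = 26, so N = A − Z = 56 − 26 = 30.
Mass of separated nucleons = 26(1.00783) + 30(1.00866) = 26.20358 + 30.25980 = 56.46338 amu
The mass defect is 56.46338 − 55.93494 = 0.52844 amu.
E_B = 0.52844 × 931.5 = 492.242 MeV
BE/A = 492.242 MeV / 56 = 8.790 MeV/nucleon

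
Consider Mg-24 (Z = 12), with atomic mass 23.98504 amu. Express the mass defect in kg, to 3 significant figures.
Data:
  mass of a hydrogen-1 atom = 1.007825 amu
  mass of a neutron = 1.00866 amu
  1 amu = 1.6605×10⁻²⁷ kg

Σm = 12·m(¹H) + 12·m_n = 12.093900 + 12.10392 = 24.197820 amu
Mass defect Δm = 24.197820 − 23.98504 = 0.212780 amu
In SI units: 0.212780 amu × 1.6605×10⁻²⁷ kg/amu = 3.5332e-28 kg

3.53e-28 kg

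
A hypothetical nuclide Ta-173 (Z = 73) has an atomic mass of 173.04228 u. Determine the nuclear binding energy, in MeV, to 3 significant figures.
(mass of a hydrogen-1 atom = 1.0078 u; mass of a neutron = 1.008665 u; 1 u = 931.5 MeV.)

1300 MeV

The nucleus contains 73 protons and 173 − 73 = 100 neutrons.
Σm = 73·m(¹H) + 100·m_n = 73.5694 + 100.866500 = 174.435900 u
The mass defect is 174.435900 − 173.04228 = 1.393620 u.
Converting to energy: 1.393620 u × 931.5 MeV/u = 1298.16 MeV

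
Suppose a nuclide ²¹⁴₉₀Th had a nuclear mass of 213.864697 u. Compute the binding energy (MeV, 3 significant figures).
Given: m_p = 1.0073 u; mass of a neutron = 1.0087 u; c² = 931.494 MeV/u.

1740 MeV

Σm = 90·m_p + 124·m_n = 90.6570 + 125.0788 = 215.7358 u
The mass defect is 215.7358 − 213.864697 = 1.871103 u.
Binding energy = Δm·c² = 1.871103 × 931.494 MeV/u = 1742.92 MeV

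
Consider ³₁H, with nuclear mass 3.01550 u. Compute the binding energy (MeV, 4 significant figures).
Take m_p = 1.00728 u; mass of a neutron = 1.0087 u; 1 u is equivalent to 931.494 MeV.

8.551 MeV

The nucleus contains 1 protons and 3 − 1 = 2 neutrons.
Σm = 1·m_p + 2·m_n = 1.00728 + 2.0174 = 3.02468 u
Mass defect Δm = 3.02468 − 3.01550 = 0.00918 u
Binding energy = Δm·c² = 0.00918 × 931.494 MeV/u = 8.55111 MeV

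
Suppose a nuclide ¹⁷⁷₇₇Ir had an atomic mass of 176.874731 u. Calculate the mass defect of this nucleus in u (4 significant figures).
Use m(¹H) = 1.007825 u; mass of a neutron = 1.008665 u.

Z = 77, so N = A − Z = 177 − 77 = 100.
Mass of separated nucleons = 77(1.007825) + 100(1.008665) = 77.602525 + 100.866500 = 178.469025 u
Mass defect Δm = 178.469025 − 176.874731 = 1.594294 u

1.594 u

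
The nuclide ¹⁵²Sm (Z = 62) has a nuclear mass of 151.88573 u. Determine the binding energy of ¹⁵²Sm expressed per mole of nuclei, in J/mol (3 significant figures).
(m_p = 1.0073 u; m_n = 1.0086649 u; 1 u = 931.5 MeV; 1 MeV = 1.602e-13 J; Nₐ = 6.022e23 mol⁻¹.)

The nucleus contains 62 protons and 152 − 62 = 90 neutrons.
Σm = 62·m_p + 90·m_n = 62.4526 + 90.7798410 = 153.2324410 u
Mass defect Δm = 153.2324410 − 151.88573 = 1.3467110 u
Converting to energy: 1.3467110 u × 931.5 MeV/u = 1254.46 MeV
Per nucleus in joules: 1254.46 MeV × 1.602e-13 J/MeV = 2.0096e-10 J
Per mole: 2.0096e-10 J × 6.022e23 mol⁻¹ = 1.2102e+14 J/mol

1.21e+14 J/mol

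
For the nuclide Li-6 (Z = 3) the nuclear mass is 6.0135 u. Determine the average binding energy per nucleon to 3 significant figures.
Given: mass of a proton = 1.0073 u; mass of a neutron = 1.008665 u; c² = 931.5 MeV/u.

Σm = 3·m_p + 3·m_n = 3.0219 + 3.025995 = 6.047895 u
Δm = 6.047895 − 6.0135 = 0.034395 u
E_B = 0.034395 × 931.5 = 32.0389 MeV
Per nucleon: 32.0389 / 6 = 5.340 MeV

5.34 MeV/nucleon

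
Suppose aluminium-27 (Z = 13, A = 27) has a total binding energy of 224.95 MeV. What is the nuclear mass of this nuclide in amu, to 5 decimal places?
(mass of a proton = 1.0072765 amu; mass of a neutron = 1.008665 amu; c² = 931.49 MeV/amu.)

Mass defect = 224.95 MeV / (931.49 MeV/amu) = 0.2414948 amu
Constituent mass = 13(1.0072765) + 14(1.008665) = 27.2159045 amu
Nuclear mass = 27.2159045 − 0.2414948 = 26.9744097 amu ≈ 26.97441 amu (to 5 decimal places)

26.97441 amu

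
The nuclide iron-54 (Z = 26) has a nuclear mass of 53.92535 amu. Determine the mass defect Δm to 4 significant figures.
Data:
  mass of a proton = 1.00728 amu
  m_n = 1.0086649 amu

0.5065 amu

Total constituent mass: 26 × 1.00728 + 28 × 1.0086649 = 54.4318972 amu
The mass defect is 54.4318972 − 53.92535 = 0.5065472 amu.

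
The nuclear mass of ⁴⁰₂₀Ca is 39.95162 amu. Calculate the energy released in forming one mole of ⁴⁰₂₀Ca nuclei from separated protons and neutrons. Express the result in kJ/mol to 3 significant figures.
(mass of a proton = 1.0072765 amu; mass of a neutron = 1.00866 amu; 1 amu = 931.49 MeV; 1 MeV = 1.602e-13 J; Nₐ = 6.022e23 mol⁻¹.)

3.30e+10 kJ/mol

Σm = 20·m_p + 20·m_n = 20.1455300 + 20.17320 = 40.3187300 amu
The mass defect is 40.3187300 − 39.95162 = 0.3671100 amu.
E_B = 0.3671100 × 931.49 = 341.959 MeV
Per nucleus in joules: 341.959 MeV × 1.602e-13 J/MeV = 5.4782e-11 J
Per mole: 5.4782e-11 J × 6.022e23 mol⁻¹ = 3.2990e+13 J/mol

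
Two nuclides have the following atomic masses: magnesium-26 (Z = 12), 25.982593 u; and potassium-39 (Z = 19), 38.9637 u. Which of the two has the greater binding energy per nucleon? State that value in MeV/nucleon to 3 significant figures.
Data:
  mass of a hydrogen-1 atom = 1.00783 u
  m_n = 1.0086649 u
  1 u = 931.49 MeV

magnesium-26: Σm = 12(1.00783) + 14(1.0086649) = 26.2152686 u; Δm = 0.2326756 u; E_B = 216.73 MeV; E_B/A = 8.336 MeV
potassium-39: Σm = 19(1.00783) + 20(1.0086649) = 39.3220680 u; Δm = 0.3583680 u; E_B = 333.82 MeV; E_B/A = 8.559 MeV
potassium-39 has the higher binding energy per nucleon, so it is the more tightly bound nucleus.

potassium-39; 8.56 MeV/nucleon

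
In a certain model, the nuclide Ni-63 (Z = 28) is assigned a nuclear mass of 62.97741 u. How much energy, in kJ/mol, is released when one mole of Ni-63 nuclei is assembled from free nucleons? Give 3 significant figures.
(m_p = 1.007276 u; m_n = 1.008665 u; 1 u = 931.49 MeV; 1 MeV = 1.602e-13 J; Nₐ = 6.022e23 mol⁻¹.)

With 28 protons and 35 neutrons (A = 63):
Total constituent mass: 28 × 1.007276 + 35 × 1.008665 = 63.507003 u
Δm = 63.507003 − 62.97741 = 0.529593 u
Binding energy = Δm·c² = 0.529593 × 931.49 MeV/u = 493.311 MeV
Per nucleus in joules: 493.311 MeV × 1.602e-13 J/MeV = 7.9028e-11 J
Per mole: 7.9028e-11 J × 6.022e23 mol⁻¹ = 4.7591e+13 J/mol

4.76e+10 kJ/mol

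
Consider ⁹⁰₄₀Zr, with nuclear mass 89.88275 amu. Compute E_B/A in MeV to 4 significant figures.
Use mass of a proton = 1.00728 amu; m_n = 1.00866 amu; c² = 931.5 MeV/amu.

Mass of separated nucleons = 40(1.00728) + 50(1.00866) = 40.29120 + 50.43300 = 90.72420 amu
Mass defect Δm = 90.72420 − 89.88275 = 0.84145 amu
Converting to energy: 0.84145 amu × 931.5 MeV/amu = 783.811 MeV
Per nucleon: 783.811 / 90 = 8.709 MeV

8.709 MeV/nucleon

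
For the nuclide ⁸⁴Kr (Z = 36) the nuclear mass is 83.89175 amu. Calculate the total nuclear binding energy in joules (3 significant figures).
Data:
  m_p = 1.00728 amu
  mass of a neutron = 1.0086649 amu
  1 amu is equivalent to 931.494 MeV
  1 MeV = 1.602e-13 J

The nucleus contains 36 protons and 84 − 36 = 48 neutrons.
Total constituent mass: 36 × 1.00728 + 48 × 1.0086649 = 84.6779952 amu
The mass defect is 84.6779952 − 83.89175 = 0.7862452 amu.
Converting to energy: 0.7862452 amu × 931.494 MeV/amu = 732.383 MeV
In joules: 732.383 MeV × 1.602e-13 J/MeV = 1.1733e-10 J

1.17e-10 J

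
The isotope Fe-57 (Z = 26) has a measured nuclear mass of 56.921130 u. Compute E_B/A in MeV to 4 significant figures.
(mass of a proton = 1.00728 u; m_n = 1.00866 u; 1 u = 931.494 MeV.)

With 26 protons and 31 neutrons (A = 57):
Total constituent mass: 26 × 1.00728 + 31 × 1.00866 = 57.45774 u
Δm = 57.45774 − 56.921130 = 0.536610 u
E_B = 0.536610 × 931.494 = 499.849 MeV
Dividing by A = 57 gives 8.769 MeV per nucleon.

8.769 MeV/nucleon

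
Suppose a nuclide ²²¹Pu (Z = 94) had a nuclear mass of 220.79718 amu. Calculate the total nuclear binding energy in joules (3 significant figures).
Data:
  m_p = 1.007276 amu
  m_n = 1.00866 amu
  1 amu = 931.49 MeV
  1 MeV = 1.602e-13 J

With 94 protons and 127 neutrons (A = 221):
Σm = 94·m_p + 127·m_n = 94.683944 + 128.09982 = 222.783764 amu
Δm = 222.783764 − 220.79718 = 1.986584 amu
Converting to energy: 1.986584 amu × 931.49 MeV/amu = 1850.48 MeV
In joules: 1850.48 MeV × 1.602e-13 J/MeV = 2.9645e-10 J

2.96e-10 J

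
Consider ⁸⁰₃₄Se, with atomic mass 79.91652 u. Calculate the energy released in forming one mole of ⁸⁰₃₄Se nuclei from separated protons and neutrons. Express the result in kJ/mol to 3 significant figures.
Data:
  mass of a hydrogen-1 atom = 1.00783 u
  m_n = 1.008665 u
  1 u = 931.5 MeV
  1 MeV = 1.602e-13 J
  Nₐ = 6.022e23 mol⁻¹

Σm = 34·m(¹H) + 46·m_n = 34.26622 + 46.398590 = 80.664810 u
Δm = 80.664810 − 79.91652 = 0.748290 u
Converting to energy: 0.748290 u × 931.5 MeV/u = 697.032 MeV
Per nucleus in joules: 697.032 MeV × 1.602e-13 J/MeV = 1.1166e-10 J
Per mole: 1.1166e-10 J × 6.022e23 mol⁻¹ = 6.7242e+13 J/mol

6.72e+10 kJ/mol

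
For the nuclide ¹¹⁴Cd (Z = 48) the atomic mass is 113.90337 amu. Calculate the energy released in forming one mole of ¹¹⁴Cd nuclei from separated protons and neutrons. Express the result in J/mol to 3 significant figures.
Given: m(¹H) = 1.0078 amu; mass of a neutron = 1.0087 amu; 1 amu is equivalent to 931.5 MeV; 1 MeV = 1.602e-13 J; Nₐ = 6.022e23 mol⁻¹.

Mass of separated nucleons = 48(1.0078) + 66(1.0087) = 48.3744 + 66.5742 = 114.9486 amu
Mass defect Δm = 114.9486 − 113.90337 = 1.04523 amu
Binding energy = Δm·c² = 1.04523 × 931.5 MeV/amu = 973.632 MeV
Per nucleus in joules: 973.632 MeV × 1.602e-13 J/MeV = 1.5598e-10 J
Per mole: 1.5598e-10 J × 6.022e23 mol⁻¹ = 9.3931e+13 J/mol

9.39e+13 J/mol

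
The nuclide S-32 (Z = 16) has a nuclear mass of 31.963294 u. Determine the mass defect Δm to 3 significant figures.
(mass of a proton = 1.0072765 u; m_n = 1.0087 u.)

0.292 u

Σm = 16·m_p + 16·m_n = 16.1164240 + 16.1392 = 32.2556240 u
The mass defect is 32.2556240 − 31.963294 = 0.2923300 u.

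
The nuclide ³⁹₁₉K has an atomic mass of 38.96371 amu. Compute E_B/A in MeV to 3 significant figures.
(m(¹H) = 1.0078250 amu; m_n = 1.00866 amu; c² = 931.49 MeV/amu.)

With 19 protons and 20 neutrons (A = 39):
Σm = 19·m(¹H) + 20·m_n = 19.1486750 + 20.17320 = 39.3218750 amu
Mass defect Δm = 39.3218750 − 38.96371 = 0.3581650 amu
E_B = 0.3581650 × 931.49 = 333.627 MeV
BE/A = 333.627 MeV / 39 = 8.5545 MeV/nucleon

8.55 MeV/nucleon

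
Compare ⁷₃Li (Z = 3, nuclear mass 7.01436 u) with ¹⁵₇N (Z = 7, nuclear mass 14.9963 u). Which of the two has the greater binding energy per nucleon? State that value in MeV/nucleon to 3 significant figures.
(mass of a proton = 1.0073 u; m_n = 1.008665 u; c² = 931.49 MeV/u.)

⁷₃Li: Σm = 3(1.0073) + 4(1.008665) = 7.056560 u; Δm = 0.042200 u; E_B = 39.309 MeV; E_B/A = 5.616 MeV
¹⁵₇N: Σm = 7(1.0073) + 8(1.008665) = 15.120420 u; Δm = 0.124120 u; E_B = 115.62 MeV; E_B/A = 7.708 MeV
¹⁵₇N has the higher binding energy per nucleon, so it is the more tightly bound nucleus.

¹⁵₇N; 7.71 MeV/nucleon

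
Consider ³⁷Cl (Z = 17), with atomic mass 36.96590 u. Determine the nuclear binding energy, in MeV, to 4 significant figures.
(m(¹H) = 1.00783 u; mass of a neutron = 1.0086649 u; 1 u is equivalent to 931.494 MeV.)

Z = 17, so N = A − Z = 37 − 17 = 20.
Total constituent mass: 17 × 1.00783 + 20 × 1.0086649 = 37.3064080 u
Δm = 37.3064080 − 36.96590 = 0.3405080 u
Converting to energy: 0.3405080 u × 931.494 MeV/u = 317.181 MeV

317.2 MeV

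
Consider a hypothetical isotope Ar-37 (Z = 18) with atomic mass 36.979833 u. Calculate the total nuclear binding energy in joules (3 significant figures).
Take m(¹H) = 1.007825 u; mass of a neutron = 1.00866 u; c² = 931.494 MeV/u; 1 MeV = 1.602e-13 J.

4.86e-11 J

Z = 18, so N = A − Z = 37 − 18 = 19.
Σm = 18·m(¹H) + 19·m_n = 18.140850 + 19.16454 = 37.305390 u
Δm = 37.305390 − 36.979833 = 0.325557 u
Converting to energy: 0.325557 u × 931.494 MeV/u = 303.254 MeV
In joules: 303.254 MeV × 1.602e-13 J/MeV = 4.8581e-11 J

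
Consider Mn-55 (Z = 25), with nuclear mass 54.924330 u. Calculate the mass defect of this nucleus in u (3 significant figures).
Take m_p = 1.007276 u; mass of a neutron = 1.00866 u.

0.517 u

With 25 protons and 30 neutrons (A = 55):
Mass of separated nucleons = 25(1.007276) + 30(1.00866) = 25.181900 + 30.25980 = 55.441700 u
Mass defect Δm = 55.441700 − 54.924330 = 0.517370 u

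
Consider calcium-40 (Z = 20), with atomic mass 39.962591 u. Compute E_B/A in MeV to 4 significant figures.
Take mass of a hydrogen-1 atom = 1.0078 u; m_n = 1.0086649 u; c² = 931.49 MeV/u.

Total constituent mass: 20 × 1.0078 + 20 × 1.0086649 = 40.3292980 u
Δm = 40.3292980 − 39.962591 = 0.3667070 u
Binding energy = Δm·c² = 0.3667070 × 931.49 MeV/u = 341.584 MeV
BE/A = 341.584 MeV / 40 = 8.540 MeV/nucleon

8.540 MeV/nucleon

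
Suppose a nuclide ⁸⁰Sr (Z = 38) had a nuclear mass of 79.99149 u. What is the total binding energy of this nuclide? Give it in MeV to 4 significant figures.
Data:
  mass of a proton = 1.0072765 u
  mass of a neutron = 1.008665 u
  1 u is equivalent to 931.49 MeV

With 38 protons and 42 neutrons (A = 80):
Mass of separated nucleons = 38(1.0072765) + 42(1.008665) = 38.2765070 + 42.363930 = 80.6404370 u
Mass defect Δm = 80.6404370 − 79.99149 = 0.6489470 u
Converting to energy: 0.6489470 u × 931.49 MeV/u = 604.488 MeV

604.5 MeV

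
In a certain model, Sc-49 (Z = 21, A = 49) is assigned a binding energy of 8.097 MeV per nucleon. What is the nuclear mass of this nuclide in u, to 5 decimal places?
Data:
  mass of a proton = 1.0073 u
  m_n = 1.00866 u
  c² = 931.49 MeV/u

Total binding energy = 49 × 8.097 = 396.753 MeV
Mass defect = 396.753 MeV / (931.49 MeV/u) = 0.4259337 u
Constituent mass = 21(1.0073) + 28(1.00866) = 49.39578 u
Nuclear mass = 49.39578 − 0.4259337 = 48.9698463 u ≈ 48.96985 u (to 5 decimal places)

48.96985 u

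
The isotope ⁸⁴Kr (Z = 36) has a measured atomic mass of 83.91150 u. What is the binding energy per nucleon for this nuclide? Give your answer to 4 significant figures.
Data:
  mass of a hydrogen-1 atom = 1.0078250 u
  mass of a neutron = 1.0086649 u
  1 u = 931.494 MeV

With 36 protons and 48 neutrons (A = 84):
Total constituent mass: 36 × 1.0078250 + 48 × 1.0086649 = 84.6976152 u
Mass defect Δm = 84.6976152 − 83.91150 = 0.7861152 u
E_B = 0.7861152 × 931.494 = 732.262 MeV
BE/A = 732.262 MeV / 84 = 8.717 MeV/nucleon

8.717 MeV/nucleon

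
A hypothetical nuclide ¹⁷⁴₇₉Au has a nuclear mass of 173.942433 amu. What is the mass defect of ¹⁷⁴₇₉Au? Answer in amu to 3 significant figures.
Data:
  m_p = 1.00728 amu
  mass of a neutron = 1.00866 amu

The nucleus contains 79 protons and 174 − 79 = 95 neutrons.
Σm = 79·m_p + 95·m_n = 79.57512 + 95.82270 = 175.39782 amu
Mass defect Δm = 175.39782 − 173.942433 = 1.455387 amu

1.46 amu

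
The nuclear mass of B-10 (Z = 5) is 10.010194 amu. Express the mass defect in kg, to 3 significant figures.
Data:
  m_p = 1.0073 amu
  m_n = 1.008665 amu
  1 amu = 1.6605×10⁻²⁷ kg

The nucleus contains 5 protons and 10 − 5 = 5 neutrons.
Σm = 5·m_p + 5·m_n = 5.0365 + 5.043325 = 10.079825 amu
Mass defect Δm = 10.079825 − 10.010194 = 0.069631 amu
In SI units: 0.069631 amu × 1.6605×10⁻²⁷ kg/amu = 1.1562e-28 kg

1.16e-28 kg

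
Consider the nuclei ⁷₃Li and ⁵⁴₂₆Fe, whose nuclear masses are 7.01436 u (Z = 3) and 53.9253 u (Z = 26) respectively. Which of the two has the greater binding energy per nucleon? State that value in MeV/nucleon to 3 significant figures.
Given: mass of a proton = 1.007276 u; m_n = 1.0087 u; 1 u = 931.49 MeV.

⁷₃Li: Σm = 3(1.007276) + 4(1.0087) = 7.056628 u; Δm = 0.042268 u; E_B = 39.372 MeV; E_B/A = 5.6246 MeV
⁵⁴₂₆Fe: Σm = 26(1.007276) + 28(1.0087) = 54.432776 u; Δm = 0.507476 u; E_B = 472.71 MeV; E_B/A = 8.754 MeV
⁵⁴₂₆Fe has the higher binding energy per nucleon, so it is the more tightly bound nucleus.

⁵⁴₂₆Fe; 8.75 MeV/nucleon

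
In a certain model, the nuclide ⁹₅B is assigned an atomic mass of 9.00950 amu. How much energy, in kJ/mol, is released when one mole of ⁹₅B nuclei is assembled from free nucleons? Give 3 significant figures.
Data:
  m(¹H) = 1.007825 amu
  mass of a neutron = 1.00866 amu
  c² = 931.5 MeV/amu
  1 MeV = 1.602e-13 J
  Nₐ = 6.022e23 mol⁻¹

5.78e+09 kJ/mol

Mass of separated nucleons = 5(1.007825) + 4(1.00866) = 5.039125 + 4.03464 = 9.073765 amu
The mass defect is 9.073765 − 9.00950 = 0.064265 amu.
Binding energy = Δm·c² = 0.064265 × 931.5 MeV/amu = 59.8628 MeV
Per nucleus in joules: 59.8628 MeV × 1.602e-13 J/MeV = 9.5900e-12 J
Per mole: 9.5900e-12 J × 6.022e23 mol⁻¹ = 5.7751e+12 J/mol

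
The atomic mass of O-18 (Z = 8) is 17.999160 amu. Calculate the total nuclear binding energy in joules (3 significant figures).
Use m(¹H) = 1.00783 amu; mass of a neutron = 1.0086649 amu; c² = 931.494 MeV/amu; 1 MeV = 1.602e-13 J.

Z = 8, so N = A − Z = 18 − 8 = 10.
Mass of separated nucleons = 8(1.00783) + 10(1.0086649) = 8.06264 + 10.0866490 = 18.1492890 amu
The mass defect is 18.1492890 − 17.999160 = 0.1501290 amu.
Binding energy = Δm·c² = 0.1501290 × 931.494 MeV/amu = 139.844 MeV
In joules: 139.844 MeV × 1.602e-13 J/MeV = 2.2403e-11 J

2.24e-11 J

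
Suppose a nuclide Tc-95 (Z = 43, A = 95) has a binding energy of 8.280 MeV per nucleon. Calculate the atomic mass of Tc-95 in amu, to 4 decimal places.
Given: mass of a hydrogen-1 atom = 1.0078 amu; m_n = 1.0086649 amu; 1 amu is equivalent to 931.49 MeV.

94.9415 amu

Total binding energy = 95 × 8.280 = 786.600 MeV
Mass defect = 786.600 MeV / (931.49 MeV/amu) = 0.844454 amu
Constituent mass = 43(1.0078) + 52(1.0086649) = 95.7859748 amu
Atomic mass = 95.7859748 − 0.844454 = 94.9415208 amu ≈ 94.9415 amu (to 4 decimal places)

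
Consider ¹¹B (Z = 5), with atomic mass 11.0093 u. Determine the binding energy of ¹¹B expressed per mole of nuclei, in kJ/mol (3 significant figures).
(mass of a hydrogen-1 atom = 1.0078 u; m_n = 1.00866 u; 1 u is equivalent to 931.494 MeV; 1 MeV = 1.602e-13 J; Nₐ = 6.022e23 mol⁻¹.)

Mass of separated nucleons = 5(1.0078) + 6(1.00866) = 5.0390 + 6.05196 = 11.09096 u
The mass defect is 11.09096 − 11.0093 = 0.08166 u.
E_B = 0.08166 × 931.494 = 76.0658 MeV
Per nucleus in joules: 76.0658 MeV × 1.602e-13 J/MeV = 1.2186e-11 J
Per mole: 1.2186e-11 J × 6.022e23 mol⁻¹ = 7.3384e+12 J/mol

7.34e+09 kJ/mol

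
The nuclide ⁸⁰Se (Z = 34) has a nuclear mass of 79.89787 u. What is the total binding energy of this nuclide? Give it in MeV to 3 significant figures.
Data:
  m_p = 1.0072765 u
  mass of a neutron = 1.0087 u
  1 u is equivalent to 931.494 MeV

Mass of separated nucleons = 34(1.0072765) + 46(1.0087) = 34.2474010 + 46.4002 = 80.6476010 u
Mass defect Δm = 80.6476010 − 79.89787 = 0.7497310 u
Binding energy = Δm·c² = 0.7497310 × 931.494 MeV/u = 698.370 MeV

698 MeV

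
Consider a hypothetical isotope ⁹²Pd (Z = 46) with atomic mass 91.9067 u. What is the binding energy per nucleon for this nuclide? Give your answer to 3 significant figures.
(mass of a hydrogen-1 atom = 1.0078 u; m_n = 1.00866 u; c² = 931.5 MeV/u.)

With 46 protons and 46 neutrons (A = 92):
Mass of separated nucleons = 46(1.0078) + 46(1.00866) = 46.3588 + 46.39836 = 92.75716 u
Δm = 92.75716 − 91.9067 = 0.85046 u
Converting to energy: 0.85046 u × 931.5 MeV/u = 792.203 MeV
BE/A = 792.203 MeV / 92 = 8.611 MeV/nucleon

8.61 MeV/nucleon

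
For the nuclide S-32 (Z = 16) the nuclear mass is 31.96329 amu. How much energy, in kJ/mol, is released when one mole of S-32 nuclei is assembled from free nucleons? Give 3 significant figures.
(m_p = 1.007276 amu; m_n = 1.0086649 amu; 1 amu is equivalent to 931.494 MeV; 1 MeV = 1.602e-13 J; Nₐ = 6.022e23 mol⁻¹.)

2.62e+10 kJ/mol

With 16 protons and 16 neutrons (A = 32):
Mass of separated nucleons = 16(1.007276) + 16(1.0086649) = 16.116416 + 16.1386384 = 32.2550544 amu
Mass defect Δm = 32.2550544 − 31.96329 = 0.2917644 amu
Binding energy = Δm·c² = 0.2917644 × 931.494 MeV/amu = 271.777 MeV
Per nucleus in joules: 271.777 MeV × 1.602e-13 J/MeV = 4.3539e-11 J
Per mole: 4.3539e-11 J × 6.022e23 mol⁻¹ = 2.6219e+13 J/mol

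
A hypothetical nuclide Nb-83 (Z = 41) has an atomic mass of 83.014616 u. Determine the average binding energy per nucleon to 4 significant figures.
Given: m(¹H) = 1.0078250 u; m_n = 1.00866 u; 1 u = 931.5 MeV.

7.519 MeV/nucleon

Σm = 41·m(¹H) + 42·m_n = 41.3208250 + 42.36372 = 83.6845450 u
The mass defect is 83.6845450 − 83.014616 = 0.6699290 u.
E_B = 0.6699290 × 931.5 = 624.039 MeV
BE/A = 624.039 MeV / 83 = 7.519 MeV/nucleon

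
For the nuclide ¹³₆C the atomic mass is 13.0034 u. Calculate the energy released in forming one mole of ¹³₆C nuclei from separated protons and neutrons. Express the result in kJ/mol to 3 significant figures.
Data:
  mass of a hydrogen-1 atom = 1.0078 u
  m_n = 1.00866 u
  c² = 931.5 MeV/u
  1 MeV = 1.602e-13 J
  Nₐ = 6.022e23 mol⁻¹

Z = 6, so N = A − Z = 13 − 6 = 7.
Total constituent mass: 6 × 1.0078 + 7 × 1.00866 = 13.10742 u
The mass defect is 13.10742 − 13.0034 = 0.10402 u.
Converting to energy: 0.10402 u × 931.5 MeV/u = 96.8946 MeV
Per nucleus in joules: 96.8946 MeV × 1.602e-13 J/MeV = 1.5523e-11 J
Per mole: 1.5523e-11 J × 6.022e23 mol⁻¹ = 9.3480e+12 J/mol

9.35e+09 kJ/mol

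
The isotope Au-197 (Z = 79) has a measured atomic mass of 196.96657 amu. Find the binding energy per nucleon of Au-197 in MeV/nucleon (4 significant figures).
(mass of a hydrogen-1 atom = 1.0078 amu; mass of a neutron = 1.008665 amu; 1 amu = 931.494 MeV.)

Σm = 79·m(¹H) + 118·m_n = 79.6162 + 119.022470 = 198.638670 amu
Δm = 198.638670 − 196.96657 = 1.672100 amu
Converting to energy: 1.672100 amu × 931.494 MeV/amu = 1557.55 MeV
Dividing by A = 197 gives 7.906 MeV per nucleon.

7.906 MeV/nucleon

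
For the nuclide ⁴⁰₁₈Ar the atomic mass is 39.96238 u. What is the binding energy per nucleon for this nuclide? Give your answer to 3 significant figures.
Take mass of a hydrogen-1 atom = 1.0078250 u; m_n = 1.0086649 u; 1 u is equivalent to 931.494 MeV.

Σm = 18·m(¹H) + 22·m_n = 18.1408500 + 22.1906278 = 40.3314778 u
Δm = 40.3314778 − 39.96238 = 0.3690978 u
E_B = 0.3690978 × 931.494 = 343.812 MeV
Per nucleon: 343.812 / 40 = 8.595 MeV

8.60 MeV/nucleon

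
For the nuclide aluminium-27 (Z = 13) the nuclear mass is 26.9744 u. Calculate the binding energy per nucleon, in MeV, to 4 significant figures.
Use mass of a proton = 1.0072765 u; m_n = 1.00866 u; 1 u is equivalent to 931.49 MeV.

8.329 MeV/nucleon

The nucleus contains 13 protons and 27 − 13 = 14 neutrons.
Σm = 13·m_p + 14·m_n = 13.0945945 + 14.12124 = 27.2158345 u
The mass defect is 27.2158345 − 26.9744 = 0.2414345 u.
Binding energy = Δm·c² = 0.2414345 × 931.49 MeV/u = 224.894 MeV
Per nucleon: 224.894 / 27 = 8.329 MeV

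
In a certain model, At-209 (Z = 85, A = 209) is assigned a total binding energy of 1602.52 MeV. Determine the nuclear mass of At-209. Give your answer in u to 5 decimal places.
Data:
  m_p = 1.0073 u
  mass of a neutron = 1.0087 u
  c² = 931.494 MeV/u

Mass defect = 1602.52 MeV / (931.494 MeV/u) = 1.7203761 u
Constituent mass = 85(1.0073) + 124(1.0087) = 210.6993 u
Nuclear mass = 210.6993 − 1.7203761 = 208.9789239 u ≈ 208.97892 u (to 5 decimal places)

208.97892 u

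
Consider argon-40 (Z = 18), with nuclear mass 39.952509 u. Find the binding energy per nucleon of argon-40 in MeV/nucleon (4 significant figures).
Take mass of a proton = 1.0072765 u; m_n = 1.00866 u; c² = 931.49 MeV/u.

8.593 MeV/nucleon

The nucleus contains 18 protons and 40 − 18 = 22 neutrons.
Total constituent mass: 18 × 1.0072765 + 22 × 1.00866 = 40.3214970 u
Δm = 40.3214970 − 39.952509 = 0.3689880 u
Converting to energy: 0.3689880 u × 931.49 MeV/u = 343.709 MeV
Per nucleon: 343.709 / 40 = 8.593 MeV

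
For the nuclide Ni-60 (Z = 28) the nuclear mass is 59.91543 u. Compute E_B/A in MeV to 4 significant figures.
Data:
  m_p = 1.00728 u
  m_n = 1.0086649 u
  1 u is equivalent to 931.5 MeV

8.782 MeV/nucleon

Mass of separated nucleons = 28(1.00728) + 32(1.0086649) = 28.20384 + 32.2772768 = 60.4811168 u
Δm = 60.4811168 − 59.91543 = 0.5656868 u
Converting to energy: 0.5656868 u × 931.5 MeV/u = 526.937 MeV
BE/A = 526.937 MeV / 60 = 8.782 MeV/nucleon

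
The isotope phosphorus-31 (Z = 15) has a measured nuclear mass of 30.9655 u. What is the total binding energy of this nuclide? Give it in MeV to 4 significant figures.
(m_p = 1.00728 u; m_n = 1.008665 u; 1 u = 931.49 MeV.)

263.0 MeV

With 15 protons and 16 neutrons (A = 31):
Total constituent mass: 15 × 1.00728 + 16 × 1.008665 = 31.247840 u
The mass defect is 31.247840 − 30.9655 = 0.282340 u.
Converting to energy: 0.282340 u × 931.49 MeV/u = 262.997 MeV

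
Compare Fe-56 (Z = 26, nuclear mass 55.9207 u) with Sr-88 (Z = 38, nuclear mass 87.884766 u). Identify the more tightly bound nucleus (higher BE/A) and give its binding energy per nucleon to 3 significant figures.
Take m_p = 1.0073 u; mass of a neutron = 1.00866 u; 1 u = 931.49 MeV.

Fe-56; 8.80 MeV/nucleon

Fe-56: Σm = 26(1.0073) + 30(1.00866) = 56.44960 u; Δm = 0.52890 u; E_B = 492.67 MeV; E_B/A = 8.798 MeV
Sr-88: Σm = 38(1.0073) + 50(1.00866) = 88.71040 u; Δm = 0.825634 u; E_B = 769.07 MeV; E_B/A = 8.739 MeV
Fe-56 has the higher binding energy per nucleon, so it is the more tightly bound nucleus.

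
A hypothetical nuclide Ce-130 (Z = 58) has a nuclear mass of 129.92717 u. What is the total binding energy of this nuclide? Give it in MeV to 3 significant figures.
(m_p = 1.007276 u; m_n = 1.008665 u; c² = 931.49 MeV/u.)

1040 MeV

Z = 58, so N = A − Z = 130 − 58 = 72.
Σm = 58·m_p + 72·m_n = 58.422008 + 72.623880 = 131.045888 u
The mass defect is 131.045888 − 129.92717 = 1.118718 u.
Converting to energy: 1.118718 u × 931.49 MeV/u = 1042.07 MeV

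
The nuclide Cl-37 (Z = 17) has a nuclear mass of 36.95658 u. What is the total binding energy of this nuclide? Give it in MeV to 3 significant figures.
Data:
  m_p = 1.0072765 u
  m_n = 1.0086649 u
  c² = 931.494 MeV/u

With 17 protons and 20 neutrons (A = 37):
Total constituent mass: 17 × 1.0072765 + 20 × 1.0086649 = 37.2969985 u
The mass defect is 37.2969985 − 36.95658 = 0.3404185 u.
Binding energy = Δm·c² = 0.3404185 × 931.494 MeV/u = 317.098 MeV

317 MeV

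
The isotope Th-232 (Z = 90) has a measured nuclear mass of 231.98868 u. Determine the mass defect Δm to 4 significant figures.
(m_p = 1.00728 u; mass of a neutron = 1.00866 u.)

1.896 u

Σm = 90·m_p + 142·m_n = 90.65520 + 143.22972 = 233.88492 u
Mass defect Δm = 233.88492 − 231.98868 = 1.89624 u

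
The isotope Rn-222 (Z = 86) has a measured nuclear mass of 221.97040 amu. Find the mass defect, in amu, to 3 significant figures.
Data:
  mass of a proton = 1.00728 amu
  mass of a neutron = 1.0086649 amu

1.83 amu

Σm = 86·m_p + 136·m_n = 86.62608 + 137.1784264 = 223.8045064 amu
Δm = 223.8045064 − 221.97040 = 1.8341064 amu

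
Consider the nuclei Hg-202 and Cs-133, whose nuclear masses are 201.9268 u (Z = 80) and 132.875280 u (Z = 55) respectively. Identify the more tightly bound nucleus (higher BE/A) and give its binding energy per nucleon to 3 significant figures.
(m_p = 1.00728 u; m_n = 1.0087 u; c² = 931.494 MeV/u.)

Hg-202: Σm = 80(1.00728) + 122(1.0087) = 203.64380 u; Δm = 1.71700 u; E_B = 1599.4 MeV; E_B/A = 7.918 MeV
Cs-133: Σm = 55(1.00728) + 78(1.0087) = 134.07900 u; Δm = 1.203720 u; E_B = 1121.3 MeV; E_B/A = 8.431 MeV
Cs-133 has the higher binding energy per nucleon, so it is the more tightly bound nucleus.

Cs-133; 8.43 MeV/nucleon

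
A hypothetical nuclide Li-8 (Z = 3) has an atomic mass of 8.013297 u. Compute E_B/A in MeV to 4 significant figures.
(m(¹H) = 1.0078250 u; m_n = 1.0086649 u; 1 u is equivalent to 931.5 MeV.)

Z = 3, so N = A − Z = 8 − 3 = 5.
Mass of separated nucleons = 3(1.0078250) + 5(1.0086649) = 3.0234750 + 5.0433245 = 8.0667995 u
Δm = 8.0667995 − 8.013297 = 0.0535025 u
E_B = 0.0535025 × 931.5 = 49.8376 MeV
Per nucleon: 49.8376 / 8 = 6.230 MeV

6.230 MeV/nucleon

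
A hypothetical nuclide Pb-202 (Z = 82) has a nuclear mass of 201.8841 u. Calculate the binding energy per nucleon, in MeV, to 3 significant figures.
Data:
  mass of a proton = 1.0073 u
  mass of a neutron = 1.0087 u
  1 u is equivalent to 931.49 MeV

The nucleus contains 82 protons and 202 − 82 = 120 neutrons.
Total constituent mass: 82 × 1.0073 + 120 × 1.0087 = 203.6426 u
The mass defect is 203.6426 − 201.8841 = 1.7585 u.
Converting to energy: 1.7585 u × 931.49 MeV/u = 1638.03 MeV
BE/A = 1638.03 MeV / 202 = 8.109 MeV/nucleon

8.11 MeV/nucleon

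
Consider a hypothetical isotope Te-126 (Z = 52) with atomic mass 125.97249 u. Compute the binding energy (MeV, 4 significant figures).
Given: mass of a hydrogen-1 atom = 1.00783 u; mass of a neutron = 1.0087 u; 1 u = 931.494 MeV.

Total constituent mass: 52 × 1.00783 + 74 × 1.0087 = 127.05096 u
The mass defect is 127.05096 − 125.97249 = 1.07847 u.
E_B = 1.07847 × 931.494 = 1004.59 MeV

1005 MeV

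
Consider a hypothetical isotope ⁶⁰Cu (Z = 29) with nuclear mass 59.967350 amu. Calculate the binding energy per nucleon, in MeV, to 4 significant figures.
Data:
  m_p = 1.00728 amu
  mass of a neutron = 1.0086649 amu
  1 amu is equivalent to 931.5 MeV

The nucleus contains 29 protons and 60 − 29 = 31 neutrons.
Σm = 29·m_p + 31·m_n = 29.21112 + 31.2686119 = 60.4797319 amu
Δm = 60.4797319 − 59.967350 = 0.5123819 amu
Converting to energy: 0.5123819 amu × 931.5 MeV/amu = 477.284 MeV
BE/A = 477.284 MeV / 60 = 7.955 MeV/nucleon

7.955 MeV/nucleon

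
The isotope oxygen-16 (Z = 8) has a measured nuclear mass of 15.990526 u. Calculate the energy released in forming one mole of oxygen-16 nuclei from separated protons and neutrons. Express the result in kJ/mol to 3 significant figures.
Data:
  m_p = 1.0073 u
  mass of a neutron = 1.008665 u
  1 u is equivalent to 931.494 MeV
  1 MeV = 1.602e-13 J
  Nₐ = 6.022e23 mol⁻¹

1.23e+10 kJ/mol

The nucleus contains 8 protons and 16 − 8 = 8 neutrons.
Total constituent mass: 8 × 1.0073 + 8 × 1.008665 = 16.127720 u
Δm = 16.127720 − 15.990526 = 0.137194 u
Binding energy = Δm·c² = 0.137194 × 931.494 MeV/u = 127.795 MeV
Per nucleus in joules: 127.795 MeV × 1.602e-13 J/MeV = 2.0473e-11 J
Per mole: 2.0473e-11 J × 6.022e23 mol⁻¹ = 1.2329e+13 J/mol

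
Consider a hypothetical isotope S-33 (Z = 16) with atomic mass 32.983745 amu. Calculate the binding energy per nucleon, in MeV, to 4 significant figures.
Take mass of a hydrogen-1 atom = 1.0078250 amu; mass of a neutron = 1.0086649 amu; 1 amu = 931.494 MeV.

8.151 MeV/nucleon

Total constituent mass: 16 × 1.0078250 + 17 × 1.0086649 = 33.2725033 amu
Δm = 33.2725033 − 32.983745 = 0.2887583 amu
E_B = 0.2887583 × 931.494 = 268.977 MeV
Per nucleon: 268.977 / 33 = 8.151 MeV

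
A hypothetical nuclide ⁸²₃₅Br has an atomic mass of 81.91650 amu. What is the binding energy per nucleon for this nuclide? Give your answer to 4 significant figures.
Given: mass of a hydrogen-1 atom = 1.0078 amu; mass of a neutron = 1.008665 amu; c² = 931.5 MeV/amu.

8.676 MeV/nucleon

Mass of separated nucleons = 35(1.0078) + 47(1.008665) = 35.2730 + 47.407255 = 82.680255 amu
Mass defect Δm = 82.680255 − 81.91650 = 0.763755 amu
Binding energy = Δm·c² = 0.763755 × 931.5 MeV/amu = 711.438 MeV
BE/A = 711.438 MeV / 82 = 8.676 MeV/nucleon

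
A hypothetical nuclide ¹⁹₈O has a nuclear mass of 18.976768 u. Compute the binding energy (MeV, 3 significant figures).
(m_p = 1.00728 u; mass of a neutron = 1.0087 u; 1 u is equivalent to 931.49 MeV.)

The nucleus contains 8 protons and 19 − 8 = 11 neutrons.
Σm = 8·m_p + 11·m_n = 8.05824 + 11.0957 = 19.15394 u
Mass defect Δm = 19.15394 − 18.976768 = 0.177172 u
Converting to energy: 0.177172 u × 931.49 MeV/u = 165.034 MeV

165 MeV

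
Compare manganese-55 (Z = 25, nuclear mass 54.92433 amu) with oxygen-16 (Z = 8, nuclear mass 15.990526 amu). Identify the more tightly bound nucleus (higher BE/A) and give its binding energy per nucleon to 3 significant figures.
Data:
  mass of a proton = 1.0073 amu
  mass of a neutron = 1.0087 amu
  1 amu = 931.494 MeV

manganese-55; 8.79 MeV/nucleon

manganese-55: Σm = 25(1.0073) + 30(1.0087) = 55.4435 amu; Δm = 0.51917 amu; E_B = 483.60 MeV; E_B/A = 8.793 MeV
oxygen-16: Σm = 8(1.0073) + 8(1.0087) = 16.1280 amu; Δm = 0.137474 amu; E_B = 128.06 MeV; E_B/A = 8.004 MeV
manganese-55 has the higher binding energy per nucleon, so it is the more tightly bound nucleus.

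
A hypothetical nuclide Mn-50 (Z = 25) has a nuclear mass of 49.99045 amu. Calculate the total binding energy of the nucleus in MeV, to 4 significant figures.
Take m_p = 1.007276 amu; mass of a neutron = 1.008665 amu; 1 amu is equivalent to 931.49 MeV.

Mass of separated nucleons = 25(1.007276) + 25(1.008665) = 25.181900 + 25.216625 = 50.398525 amu
Δm = 50.398525 − 49.99045 = 0.408075 amu
Converting to energy: 0.408075 amu × 931.49 MeV/amu = 380.118 MeV

380.1 MeV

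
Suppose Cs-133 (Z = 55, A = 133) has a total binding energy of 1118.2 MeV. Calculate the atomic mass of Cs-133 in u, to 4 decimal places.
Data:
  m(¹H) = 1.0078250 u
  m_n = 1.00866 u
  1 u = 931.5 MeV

Mass defect = 1118.2 MeV / (931.5 MeV/u) = 1.200429 u
Constituent mass = 55(1.0078250) + 78(1.00866) = 134.1058550 u
Atomic mass = 134.1058550 − 1.200429 = 132.9054260 u ≈ 132.9054 u (to 4 decimal places)

132.9054 u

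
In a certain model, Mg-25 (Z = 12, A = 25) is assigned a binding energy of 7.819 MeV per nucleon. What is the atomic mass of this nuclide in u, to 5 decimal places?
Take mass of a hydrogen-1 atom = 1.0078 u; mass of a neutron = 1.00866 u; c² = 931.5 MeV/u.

Total binding energy = 25 × 7.819 = 195.475 MeV
Mass defect = 195.475 MeV / (931.5 MeV/u) = 0.2098497 u
Constituent mass = 12(1.0078) + 13(1.00866) = 25.20618 u
Atomic mass = 25.20618 − 0.2098497 = 24.9963303 u ≈ 24.99633 u (to 5 decimal places)

24.99633 u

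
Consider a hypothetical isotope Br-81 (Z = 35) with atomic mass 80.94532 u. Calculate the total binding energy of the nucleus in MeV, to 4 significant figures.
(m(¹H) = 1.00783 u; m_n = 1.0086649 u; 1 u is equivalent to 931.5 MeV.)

Total constituent mass: 35 × 1.00783 + 46 × 1.0086649 = 81.6726354 u
Mass defect Δm = 81.6726354 − 80.94532 = 0.7273154 u
E_B = 0.7273154 × 931.5 = 677.494 MeV

677.5 MeV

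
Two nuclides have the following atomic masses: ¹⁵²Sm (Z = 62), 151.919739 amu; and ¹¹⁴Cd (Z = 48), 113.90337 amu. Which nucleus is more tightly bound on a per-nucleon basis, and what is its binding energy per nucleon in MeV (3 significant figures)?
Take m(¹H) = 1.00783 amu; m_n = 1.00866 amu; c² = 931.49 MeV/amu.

¹¹⁴Cd; 8.53 MeV/nucleon

¹⁵²Sm: Σm = 62(1.00783) + 90(1.00866) = 153.26486 amu; Δm = 1.345121 amu; E_B = 1253.0 MeV; E_B/A = 8.243 MeV
¹¹⁴Cd: Σm = 48(1.00783) + 66(1.00866) = 114.94740 amu; Δm = 1.04403 amu; E_B = 972.50 MeV; E_B/A = 8.531 MeV
¹¹⁴Cd has the higher binding energy per nucleon, so it is the more tightly bound nucleus.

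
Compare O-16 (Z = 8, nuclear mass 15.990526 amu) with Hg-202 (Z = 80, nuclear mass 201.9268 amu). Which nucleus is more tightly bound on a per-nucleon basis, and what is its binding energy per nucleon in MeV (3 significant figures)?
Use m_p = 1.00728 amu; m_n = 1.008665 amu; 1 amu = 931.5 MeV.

O-16; 7.98 MeV/nucleon

O-16: Σm = 8(1.00728) + 8(1.008665) = 16.127560 amu; Δm = 0.137034 amu; E_B = 127.65 MeV; E_B/A = 7.978 MeV
Hg-202: Σm = 80(1.00728) + 122(1.008665) = 203.639530 amu; Δm = 1.712730 amu; E_B = 1595.4 MeV; E_B/A = 7.898 MeV
O-16 has the higher binding energy per nucleon, so it is the more tightly bound nucleus.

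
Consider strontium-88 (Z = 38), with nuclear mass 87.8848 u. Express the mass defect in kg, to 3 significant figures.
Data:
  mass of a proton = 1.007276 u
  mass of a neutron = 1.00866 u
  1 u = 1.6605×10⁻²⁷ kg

1.37e-27 kg

The nucleus contains 38 protons and 88 − 38 = 50 neutrons.
Mass of separated nucleons = 38(1.007276) + 50(1.00866) = 38.276488 + 50.43300 = 88.709488 u
Δm = 88.709488 − 87.8848 = 0.824688 u
In SI units: 0.824688 u × 1.6605×10⁻²⁷ kg/u = 1.3694e-27 kg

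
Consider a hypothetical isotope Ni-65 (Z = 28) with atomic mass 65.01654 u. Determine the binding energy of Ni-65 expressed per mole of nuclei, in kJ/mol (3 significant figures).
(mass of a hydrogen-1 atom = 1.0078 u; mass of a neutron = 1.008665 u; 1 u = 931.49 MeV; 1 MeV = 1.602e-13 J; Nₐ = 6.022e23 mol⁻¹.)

With 28 protons and 37 neutrons (A = 65):
Mass of separated nucleons = 28(1.0078) + 37(1.008665) = 28.2184 + 37.320605 = 65.539005 u
Δm = 65.539005 − 65.01654 = 0.522465 u
E_B = 0.522465 × 931.49 = 486.671 MeV
Per nucleus in joules: 486.671 MeV × 1.602e-13 J/MeV = 7.7965e-11 J
Per mole: 7.7965e-11 J × 6.022e23 mol⁻¹ = 4.6951e+13 J/mol

4.70e+10 kJ/mol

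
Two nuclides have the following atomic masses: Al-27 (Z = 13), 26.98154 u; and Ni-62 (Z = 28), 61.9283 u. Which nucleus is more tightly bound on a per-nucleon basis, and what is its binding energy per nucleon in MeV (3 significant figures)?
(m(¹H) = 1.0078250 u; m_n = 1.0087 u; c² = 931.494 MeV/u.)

Al-27: Σm = 13(1.0078250) + 14(1.0087) = 27.2235250 u; Δm = 0.2419850 u; E_B = 225.408 MeV; E_B/A = 8.348 MeV
Ni-62: Σm = 28(1.0078250) + 34(1.0087) = 62.5149000 u; Δm = 0.5866000 u; E_B = 546.41 MeV; E_B/A = 8.813 MeV
Ni-62 has the higher binding energy per nucleon, so it is the more tightly bound nucleus.

Ni-62; 8.81 MeV/nucleon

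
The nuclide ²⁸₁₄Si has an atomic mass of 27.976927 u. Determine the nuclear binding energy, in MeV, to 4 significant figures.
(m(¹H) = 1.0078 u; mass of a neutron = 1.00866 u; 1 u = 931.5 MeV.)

236.1 MeV

Σm = 14·m(¹H) + 14·m_n = 14.1092 + 14.12124 = 28.23044 u
Mass defect Δm = 28.23044 − 27.976927 = 0.253513 u
E_B = 0.253513 × 931.5 = 236.147 MeV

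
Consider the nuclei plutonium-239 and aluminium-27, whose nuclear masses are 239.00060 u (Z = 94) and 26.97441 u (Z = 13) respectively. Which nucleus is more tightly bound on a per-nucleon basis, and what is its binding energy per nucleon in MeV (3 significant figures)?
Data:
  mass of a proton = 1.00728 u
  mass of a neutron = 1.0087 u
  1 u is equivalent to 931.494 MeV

aluminium-27; 8.35 MeV/nucleon

plutonium-239: Σm = 94(1.00728) + 145(1.0087) = 240.94582 u; Δm = 1.94522 u; E_B = 1811.96 MeV; E_B/A = 7.581 MeV
aluminium-27: Σm = 13(1.00728) + 14(1.0087) = 27.21644 u; Δm = 0.24203 u; E_B = 225.45 MeV; E_B/A = 8.350 MeV
aluminium-27 has the higher binding energy per nucleon, so it is the more tightly bound nucleus.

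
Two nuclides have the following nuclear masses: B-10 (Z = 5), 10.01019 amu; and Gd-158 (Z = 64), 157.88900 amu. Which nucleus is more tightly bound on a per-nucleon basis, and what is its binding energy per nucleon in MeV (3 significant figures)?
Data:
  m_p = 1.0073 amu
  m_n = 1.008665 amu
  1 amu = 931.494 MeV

B-10: Σm = 5(1.0073) + 5(1.008665) = 10.079825 amu; Δm = 0.069635 amu; E_B = 64.8646 MeV; E_B/A = 6.486 MeV
Gd-158: Σm = 64(1.0073) + 94(1.008665) = 159.281710 amu; Δm = 1.392710 amu; E_B = 1297.3 MeV; E_B/A = 8.211 MeV
Gd-158 has the higher binding energy per nucleon, so it is the more tightly bound nucleus.

Gd-158; 8.21 MeV/nucleon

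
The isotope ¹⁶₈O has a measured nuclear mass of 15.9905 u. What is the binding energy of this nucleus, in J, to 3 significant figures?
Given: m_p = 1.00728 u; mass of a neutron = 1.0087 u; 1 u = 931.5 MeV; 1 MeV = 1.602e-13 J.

Total constituent mass: 8 × 1.00728 + 8 × 1.0087 = 16.12784 u
Mass defect Δm = 16.12784 − 15.9905 = 0.13734 u
Binding energy = Δm·c² = 0.13734 × 931.5 MeV/u = 127.932 MeV
In joules: 127.932 MeV × 1.602e-13 J/MeV = 2.0495e-11 J

2.05e-11 J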